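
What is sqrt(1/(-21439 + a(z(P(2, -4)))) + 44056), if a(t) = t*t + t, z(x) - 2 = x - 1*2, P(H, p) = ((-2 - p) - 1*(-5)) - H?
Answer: sqrt(20192859678327)/21409 ≈ 209.90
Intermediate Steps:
P(H, p) = 3 - H - p (P(H, p) = ((-2 - p) + 5) - H = (3 - p) - H = 3 - H - p)
z(x) = x (z(x) = 2 + (x - 1*2) = 2 + (x - 2) = 2 + (-2 + x) = x)
a(t) = t + t**2 (a(t) = t**2 + t = t + t**2)
sqrt(1/(-21439 + a(z(P(2, -4)))) + 44056) = sqrt(1/(-21439 + (3 - 1*2 - 1*(-4))*(1 + (3 - 1*2 - 1*(-4)))) + 44056) = sqrt(1/(-21439 + (3 - 2 + 4)*(1 + (3 - 2 + 4))) + 44056) = sqrt(1/(-21439 + 5*(1 + 5)) + 44056) = sqrt(1/(-21439 + 5*6) + 44056) = sqrt(1/(-21439 + 30) + 44056) = sqrt(1/(-21409) + 44056) = sqrt(-1/21409 + 44056) = sqrt(943194903/21409) = sqrt(20192859678327)/21409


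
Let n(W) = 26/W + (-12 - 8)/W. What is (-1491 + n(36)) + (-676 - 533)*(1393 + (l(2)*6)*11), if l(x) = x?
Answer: -11071295/6 ≈ -1.8452e+6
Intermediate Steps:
n(W) = 6/W (n(W) = 26/W - 20/W = 6/W)
(-1491 + n(36)) + (-676 - 533)*(1393 + (l(2)*6)*11) = (-1491 + 6/36) + (-676 - 533)*(1393 + (2*6)*11) = (-1491 + 6*(1/36)) - 1209*(1393 + 12*11) = (-1491 + 1/6) - 1209*(1393 + 132) = -8945/6 - 1209*1525 = -8945/6 - 1843725 = -11071295/6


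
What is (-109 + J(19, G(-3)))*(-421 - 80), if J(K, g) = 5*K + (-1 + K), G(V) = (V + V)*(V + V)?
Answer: -2004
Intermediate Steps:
G(V) = 4*V**2 (G(V) = (2*V)*(2*V) = 4*V**2)
J(K, g) = -1 + 6*K
(-109 + J(19, G(-3)))*(-421 - 80) = (-109 + (-1 + 6*19))*(-421 - 80) = (-109 + (-1 + 114))*(-501) = (-109 + 113)*(-501) = 4*(-501) = -2004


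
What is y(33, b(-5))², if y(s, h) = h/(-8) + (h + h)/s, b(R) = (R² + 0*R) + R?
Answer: 7225/4356 ≈ 1.6586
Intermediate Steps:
b(R) = R + R² (b(R) = (R² + 0) + R = R² + R = R + R²)
y(s, h) = -h/8 + 2*h/s (y(s, h) = h*(-⅛) + (2*h)/s = -h/8 + 2*h/s)
y(33, b(-5))² = ((⅛)*(-5*(1 - 5))*(16 - 1*33)/33)² = ((⅛)*(-5*(-4))*(1/33)*(16 - 33))² = ((⅛)*20*(1/33)*(-17))² = (-85/66)² = 7225/4356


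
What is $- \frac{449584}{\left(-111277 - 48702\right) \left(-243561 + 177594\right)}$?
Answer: $- \frac{449584}{10553334693} \approx -4.2601 \cdot 10^{-5}$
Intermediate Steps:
$- \frac{449584}{\left(-111277 - 48702\right) \left(-243561 + 177594\right)} = - \frac{449584}{\left(-159979\right) \left(-65967\right)} = - \frac{449584}{10553334693}$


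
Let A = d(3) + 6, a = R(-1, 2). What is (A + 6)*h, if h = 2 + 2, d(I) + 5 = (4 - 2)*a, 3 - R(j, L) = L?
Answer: 36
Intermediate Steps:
R(j, L) = 3 - L
a = 1 (a = 3 - 1*2 = 3 - 2 = 1)
d(I) = -3 (d(I) = -5 + (4 - 2)*1 = -5 + 2*1 = -5 + 2 = -3)
h = 4
A = 3 (A = -3 + 6 = 3)
(A + 6)*h = (3 + 6)*4 = 9*4 = 36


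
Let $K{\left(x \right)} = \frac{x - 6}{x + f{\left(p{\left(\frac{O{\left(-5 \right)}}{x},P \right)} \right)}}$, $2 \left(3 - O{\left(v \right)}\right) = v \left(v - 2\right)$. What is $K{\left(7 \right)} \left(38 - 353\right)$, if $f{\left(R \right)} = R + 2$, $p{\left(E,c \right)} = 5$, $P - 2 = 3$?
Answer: $- \frac{45}{2} \approx -22.5$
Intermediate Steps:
$P = 5$ ($P = 2 + 3 = 5$)
$O{\left(v \right)} = 3 - \frac{v \left(-2 + v\right)}{2}$ ($O{\left(v \right)} = 3 - \frac{v \left(v - 2\right)}{2} = 3 - \frac{v \left(-2 + v\right)}{2}$)
$f{\left(R \right)} = 2 + R$
$K{\left(x \right)} = \frac{-6 + x}{7 + x}$ ($K{\left(x \right)} = \frac{x - 6}{x + \left(2 + 5\right)} = \frac{-6 + x}{x + 7} = \frac{-6 + x}{7 + x}$)
$K{\left(7 \right)} \left(38 - 353\right) = \frac{-6 + 7}{7 + 7} \left(38 - 353\right) = \frac{1}{14} \cdot 1 \left(-315\right) = \frac{1}{14} \left(-315\right) = - \frac{45}{2}$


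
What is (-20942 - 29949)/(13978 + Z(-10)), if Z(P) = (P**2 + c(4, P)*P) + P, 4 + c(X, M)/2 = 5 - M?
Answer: -50891/13848 ≈ -3.6750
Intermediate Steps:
c(X, M) = 2 - 2*M (c(X, M) = -8 + 2*(5 - M) = -8 + (10 - 2*M) = 2 - 2*M)
Z(P) = P + P**2 + P*(2 - 2*P) (Z(P) = (P**2 + (2 - 2*P)*P) + P = (P**2 + P*(2 - 2*P)) + P = P + P**2 + P*(2 - 2*P))
(-20942 - 29949)/(13978 + Z(-10)) = (-20942 - 29949)/(13978 - 10*(3 - 1*(-10))) = -50891/(13978 - 10*(3 + 10)) = -50891/(13978 - 10*13) = -50891/(13978 - 130) = -50891/13848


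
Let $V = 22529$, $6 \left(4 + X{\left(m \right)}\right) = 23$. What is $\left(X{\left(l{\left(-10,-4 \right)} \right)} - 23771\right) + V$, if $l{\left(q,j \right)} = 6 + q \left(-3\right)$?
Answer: $- \frac{7453}{6} \approx -1242.2$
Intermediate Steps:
$l{\left(q,j \right)} = 6 - 3 q$
$X{\left(m \right)} = - \frac{1}{6}$ ($X{\left(m \right)} = -4 + \frac{1}{6} \cdot 23 = -4 + \frac{23}{6} = - \frac{1}{6}$)
$\left(X{\left(l{\left(-10,-4 \right)} \right)} - 23771\right) + V = \left(- \frac{1}{6} - 23771\right) + 22529 = - \frac{142627}{6} + 22529 = - \frac{7453}{6}$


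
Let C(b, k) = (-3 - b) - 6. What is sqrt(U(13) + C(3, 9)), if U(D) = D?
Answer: 1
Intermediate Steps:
C(b, k) = -9 - b
sqrt(U(13) + C(3, 9)) = sqrt(13 + (-9 - 1*3)) = sqrt(13 + (-9 - 3)) = sqrt(13 - 12) = sqrt(1) = 1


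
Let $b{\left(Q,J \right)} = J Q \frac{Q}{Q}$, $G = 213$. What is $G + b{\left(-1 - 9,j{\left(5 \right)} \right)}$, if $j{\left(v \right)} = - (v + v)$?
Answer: $313$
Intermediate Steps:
$j{\left(v \right)} = - 2 v$
$b{\left(Q,J \right)} = J Q$ ($b{\left(Q,J \right)} = J Q 1 = J Q$)
$G + b{\left(-1 - 9,j{\left(5 \right)} \right)} = 213 + \left(-2\right) 5 \left(-1 - 9\right) = 213 - -100 = 213 + 100 = 313$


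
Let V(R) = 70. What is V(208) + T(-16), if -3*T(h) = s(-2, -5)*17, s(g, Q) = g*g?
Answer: 142/3 ≈ 47.333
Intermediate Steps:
s(g, Q) = g**2
T(h) = -68/3 (T(h) = -(-2)**2*17/3 = -4*17/3 = -1/3*68 = -68/3)
V(208) + T(-16) = 70 - 68/3 = 142/3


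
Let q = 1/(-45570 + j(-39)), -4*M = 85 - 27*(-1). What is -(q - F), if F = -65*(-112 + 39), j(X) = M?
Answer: 216362511/45598 ≈ 4745.0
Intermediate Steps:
M = -28 (M = -(85 - 27*(-1))/4 = -(85 - 1*(-27))/4 = -(85 + 27)/4 = -¼*112 = -28)
j(X) = -28
F = 4745 (F = -65*(-73) = 4745)
q = -1/45598 (q = 1/(-45570 - 28) = 1/(-45598) = -1/45598 ≈ -2.1931e-5)
-(q - F) = -(-1/45598 - 1*4745) = -(-1/45598 - 4745) = -1*(-216362511/45598) = 216362511/45598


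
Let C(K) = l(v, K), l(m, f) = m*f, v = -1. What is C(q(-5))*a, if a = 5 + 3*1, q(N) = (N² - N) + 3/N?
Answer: -1176/5 ≈ -235.20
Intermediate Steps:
l(m, f) = f*m
q(N) = N² - N + 3/N
a = 8 (a = 5 + 3 = 8)
C(K) = -K (C(K) = K*(-1) = -K)
C(q(-5))*a = -((-5)² - 1*(-5) + 3/(-5))*8 = -(25 + 5 + 3*(-⅕))*8 = -(25 + 5 - ⅗)*8 = -1*147/5*8 = -147/5*8 = -1176/5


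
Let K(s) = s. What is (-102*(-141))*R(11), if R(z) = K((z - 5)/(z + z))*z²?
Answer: 474606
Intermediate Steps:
R(z) = z*(-5 + z)/2 (R(z) = ((z - 5)/(z + z))*z² = ((-5 + z)/((2*z)))*z² = ((-5 + z)*(1/(2*z)))*z² = ((-5 + z)/(2*z))*z² = z*(-5 + z)/2)
(-102*(-141))*R(11) = (-102*(-141))*((½)*11*(-5 + 11)) = 14382*((½)*11*6) = 14382*33 = 474606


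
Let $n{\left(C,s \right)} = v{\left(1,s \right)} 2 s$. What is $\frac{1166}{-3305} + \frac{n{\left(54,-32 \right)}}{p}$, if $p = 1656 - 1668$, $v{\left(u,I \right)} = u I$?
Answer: $- \frac{1695658}{9915} \approx -171.02$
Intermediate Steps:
$v{\left(u,I \right)} = I u$
$p = -12$
$n{\left(C,s \right)} = 2 s^{2}$ ($n{\left(C,s \right)} = s 1 \cdot 2 s = s 2 s = 2 s s = 2 s^{2}$)
$\frac{1166}{-3305} + \frac{n{\left(54,-32 \right)}}{p} = \frac{1166}{-3305} + \frac{2 \left(-32\right)^{2}}{-12} = 1166 \left(- \frac{1}{3305}\right) + 2 \cdot 1024 \left(- \frac{1}{12}\right) = - \frac{1166}{3305} + 2048 \left(- \frac{1}{12}\right) = - \frac{1166}{3305} - \frac{512}{3} = - \frac{1695658}{9915}$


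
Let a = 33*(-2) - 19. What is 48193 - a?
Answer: 48278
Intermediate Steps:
a = -85 (a = -66 - 19 = -85)
48193 - a = 48193 - 1*(-85) = 48193 + 85 = 48278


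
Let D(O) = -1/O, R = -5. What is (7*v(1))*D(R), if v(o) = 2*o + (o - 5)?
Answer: -14/5 ≈ -2.8000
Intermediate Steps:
v(o) = -5 + 3*o (v(o) = 2*o + (-5 + o) = -5 + 3*o)
(7*v(1))*D(R) = (7*(-5 + 3*1))*(-1/(-5)) = (7*(-5 + 3))*(-1*(-⅕)) = (7*(-2))*(⅕) = -14*⅕ = -14/5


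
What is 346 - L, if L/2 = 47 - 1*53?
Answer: 358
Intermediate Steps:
L = -12 (L = 2*(47 - 1*53) = 2*(47 - 53) = 2*(-6) = -12)
346 - L = 346 - 1*(-12) = 346 + 12 = 358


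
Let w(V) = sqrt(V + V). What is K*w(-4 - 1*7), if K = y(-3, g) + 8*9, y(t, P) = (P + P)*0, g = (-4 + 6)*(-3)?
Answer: 72*I*sqrt(22) ≈ 337.71*I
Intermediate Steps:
g = -6 (g = 2*(-3) = -6)
y(t, P) = 0 (y(t, P) = (2*P)*0 = 0)
K = 72 (K = 0 + 8*9 = 0 + 72 = 72)
w(V) = sqrt(2)*sqrt(V) (w(V) = sqrt(2*V) = sqrt(2)*sqrt(V))
K*w(-4 - 1*7) = 72*(sqrt(2)*sqrt(-4 - 1*7)) = 72*(sqrt(2)*sqrt(-4 - 7)) = 72*(sqrt(2)*sqrt(-11)) = 72*(sqrt(2)*(I*sqrt(11))) = 72*(I*sqrt(22)) = 72*I*sqrt(22)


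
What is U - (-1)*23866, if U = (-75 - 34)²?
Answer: 35747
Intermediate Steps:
U = 11881 (U = (-109)² = 11881)
U - (-1)*23866 = 11881 - (-1)*23866 = 11881 - 1*(-23866) = 11881 + 23866 = 35747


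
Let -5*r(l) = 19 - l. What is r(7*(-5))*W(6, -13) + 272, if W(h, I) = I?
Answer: 2062/5 ≈ 412.40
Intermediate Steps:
r(l) = -19/5 + l/5 (r(l) = -(19 - l)/5 = -19/5 + l/5)
r(7*(-5))*W(6, -13) + 272 = (-19/5 + (7*(-5))/5)*(-13) + 272 = (-19/5 + (⅕)*(-35))*(-13) + 272 = (-19/5 - 7)*(-13) + 272 = -54/5*(-13) + 272 = 702/5 + 272 = 2062/5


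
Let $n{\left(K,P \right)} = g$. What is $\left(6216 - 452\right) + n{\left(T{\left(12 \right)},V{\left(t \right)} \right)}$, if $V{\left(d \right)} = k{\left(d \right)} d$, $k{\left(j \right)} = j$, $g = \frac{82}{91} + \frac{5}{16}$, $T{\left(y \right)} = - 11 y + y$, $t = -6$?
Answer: $\frac{8394151}{1456} \approx 5765.2$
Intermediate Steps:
$T{\left(y \right)} = - 10 y$
$g = \frac{1767}{1456}$ ($g = 82 \cdot \frac{1}{91} + 5 \cdot \frac{1}{16} = \frac{82}{91} + \frac{5}{16} = \frac{1767}{1456} \approx 1.2136$)
$V{\left(d \right)} = d^{2}$ ($V{\left(d \right)} = d d = d^{2}$)
$n{\left(K,P \right)} = \frac{1767}{1456}$
$\left(6216 - 452\right) + n{\left(T{\left(12 \right)},V{\left(t \right)} \right)} = \left(6216 - 452\right) + \frac{1767}{1456} = 5764 + \frac{1767}{1456} = \frac{8394151}{1456}$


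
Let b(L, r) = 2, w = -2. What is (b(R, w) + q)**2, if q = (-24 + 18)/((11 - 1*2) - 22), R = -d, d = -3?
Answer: 1024/169 ≈ 6.0592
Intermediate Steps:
R = 3 (R = -1*(-3) = 3)
q = 6/13 (q = -6/((11 - 2) - 22) = -6/(9 - 22) = -6/(-13) = -6*(-1/13) = 6/13 ≈ 0.46154)
(b(R, w) + q)**2 = (2 + 6/13)**2 = (32/13)**2 = 1024/169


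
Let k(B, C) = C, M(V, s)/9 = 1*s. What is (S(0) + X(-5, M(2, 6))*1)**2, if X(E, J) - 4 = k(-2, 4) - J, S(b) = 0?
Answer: 2116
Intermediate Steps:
M(V, s) = 9*s (M(V, s) = 9*(1*s) = 9*s)
X(E, J) = 8 - J (X(E, J) = 4 + (4 - J) = 8 - J)
(S(0) + X(-5, M(2, 6))*1)**2 = (0 + (8 - 9*6)*1)**2 = (0 + (8 - 1*54)*1)**2 = (0 + (8 - 54)*1)**2 = (0 - 46*1)**2 = (0 - 46)**2 = (-46)**2 = 2116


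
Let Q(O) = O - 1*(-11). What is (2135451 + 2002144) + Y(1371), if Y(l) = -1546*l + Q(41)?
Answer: 2018081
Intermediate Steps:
Q(O) = 11 + O (Q(O) = O + 11 = 11 + O)
Y(l) = 52 - 1546*l (Y(l) = -1546*l + (11 + 41) = -1546*l + 52 = 52 - 1546*l)
(2135451 + 2002144) + Y(1371) = (2135451 + 2002144) + (52 - 1546*1371) = 4137595 + (52 - 2119566) = 4137595 - 2119514 = 2018081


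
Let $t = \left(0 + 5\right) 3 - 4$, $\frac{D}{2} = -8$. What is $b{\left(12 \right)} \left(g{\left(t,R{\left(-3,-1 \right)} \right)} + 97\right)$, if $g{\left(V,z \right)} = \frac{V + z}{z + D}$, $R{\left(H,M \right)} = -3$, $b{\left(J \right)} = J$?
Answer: $\frac{22020}{19} \approx 1158.9$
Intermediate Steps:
$D = -16$ ($D = 2 \left(-8\right) = -16$)
$t = 11$ ($t = 5 \cdot 3 - 4 = 15 - 4 = 11$)
$g{\left(V,z \right)} = \frac{V + z}{-16 + z}$ ($g{\left(V,z \right)} = \frac{V + z}{z - 16} = \frac{V + z}{-16 + z}$)
$b{\left(12 \right)} \left(g{\left(t,R{\left(-3,-1 \right)} \right)} + 97\right) = 12 \left(\frac{11 - 3}{-16 - 3} + 97\right) = 12 \left(\frac{1}{-19} \cdot 8 + 97\right) = 12 \left(\left(- \frac{1}{19}\right) 8 + 97\right) = 12 \left(- \frac{8}{19} + 97\right) = 12 \cdot \frac{1835}{19} = \frac{22020}{19}$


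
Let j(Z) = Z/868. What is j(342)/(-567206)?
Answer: -171/246167404 ≈ -6.9465e-7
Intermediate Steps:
j(Z) = Z/868 (j(Z) = Z*(1/868) = Z/868)
j(342)/(-567206) = ((1/868)*342)/(-567206) = (171/434)*(-1/567206) = -171/246167404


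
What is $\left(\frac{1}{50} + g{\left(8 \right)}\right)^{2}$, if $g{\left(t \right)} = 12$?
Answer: $\frac{361201}{2500} \approx 144.48$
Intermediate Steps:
$\left(\frac{1}{50} + g{\left(8 \right)}\right)^{2} = \left(\frac{1}{50} + 12\right)^{2} = \left(\frac{601}{50}\right)^{2} = \frac{361201}{2500}$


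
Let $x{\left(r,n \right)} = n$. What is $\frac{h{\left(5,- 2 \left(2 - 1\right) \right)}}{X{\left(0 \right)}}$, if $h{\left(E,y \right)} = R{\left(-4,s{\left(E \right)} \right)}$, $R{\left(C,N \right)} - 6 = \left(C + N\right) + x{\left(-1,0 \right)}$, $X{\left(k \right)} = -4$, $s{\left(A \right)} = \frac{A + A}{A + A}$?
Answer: $- \frac{3}{4} \approx -0.75$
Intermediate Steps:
$s{\left(A \right)} = 1$ ($s{\left(A \right)} = \frac{2 A}{2 A} = 2 A \frac{1}{2 A} = 1$)
$R{\left(C,N \right)} = 6 + C + N$ ($R{\left(C,N \right)} = 6 + \left(\left(C + N\right) + 0\right) = 6 + \left(C + N\right) = 6 + C + N$)
$h{\left(E,y \right)} = 3$ ($h{\left(E,y \right)} = 6 - 4 + 1 = 3$)
$\frac{h{\left(5,- 2 \left(2 - 1\right) \right)}}{X{\left(0 \right)}} = \frac{3}{-4} = 3 \left(- \frac{1}{4}\right) = - \frac{3}{4}$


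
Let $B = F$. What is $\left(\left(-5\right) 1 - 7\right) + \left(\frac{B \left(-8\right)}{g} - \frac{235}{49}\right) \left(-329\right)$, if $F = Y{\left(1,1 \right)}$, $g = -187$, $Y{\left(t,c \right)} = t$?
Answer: $\frac{2031283}{1309} \approx 1551.8$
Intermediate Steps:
$F = 1$
$B = 1$
$\left(\left(-5\right) 1 - 7\right) + \left(\frac{B \left(-8\right)}{g} - \frac{235}{49}\right) \left(-329\right) = \left(\left(-5\right) 1 - 7\right) + \left(\frac{1 \left(-8\right)}{-187} - \frac{235}{49}\right) \left(-329\right) = \left(-5 - 7\right) + \left(\left(-8\right) \left(- \frac{1}{187}\right) - \frac{235}{49}\right) \left(-329\right) = -12 + \left(\frac{8}{187} - \frac{235}{49}\right) \left(-329\right) = -12 - - \frac{2046991}{1309} = -12 + \frac{2046991}{1309} = \frac{2031283}{1309}$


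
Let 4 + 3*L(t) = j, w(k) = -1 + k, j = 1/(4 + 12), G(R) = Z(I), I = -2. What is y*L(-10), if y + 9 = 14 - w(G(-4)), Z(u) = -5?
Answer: -231/16 ≈ -14.438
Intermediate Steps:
G(R) = -5
j = 1/16 ≈ 0.062500
y = 11 (y = -9 + (14 - (-1 - 5)) = -9 + (14 - 1*(-6)) = -9 + (14 + 6) = -9 + 20 = 11)
L(t) = -21/16 (L(t) = -4/3 + (1/3)*(1/16) = -4/3 + 1/48 = -21/16)
y*L(-10) = 11*(-21/16) = -231/16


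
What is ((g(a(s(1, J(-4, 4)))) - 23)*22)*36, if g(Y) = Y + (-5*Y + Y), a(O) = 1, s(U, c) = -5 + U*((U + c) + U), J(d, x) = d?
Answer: -20592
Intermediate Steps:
s(U, c) = -5 + U*(c + 2*U)
g(Y) = -3*Y (g(Y) = Y - 4*Y = -3*Y)
((g(a(s(1, J(-4, 4)))) - 23)*22)*36 = ((-3*1 - 23)*22)*36 = ((-3 - 23)*22)*36 = -26*22*36 = -572*36 = -20592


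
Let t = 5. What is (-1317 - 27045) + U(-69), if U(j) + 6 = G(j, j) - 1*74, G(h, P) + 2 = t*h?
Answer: -28789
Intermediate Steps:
G(h, P) = -2 + 5*h
U(j) = -82 + 5*j (U(j) = -6 + ((-2 + 5*j) - 1*74) = -6 + ((-2 + 5*j) - 74) = -6 + (-76 + 5*j) = -82 + 5*j)
(-1317 - 27045) + U(-69) = (-1317 - 27045) + (-82 + 5*(-69)) = -28362 + (-82 - 345) = -28362 - 427 = -28789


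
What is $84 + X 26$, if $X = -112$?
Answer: $-2828$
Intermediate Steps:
$84 + X 26 = 84 - 2912 = -2828$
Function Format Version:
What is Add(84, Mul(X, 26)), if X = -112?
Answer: -2828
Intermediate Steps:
Add(84, Mul(X, 26)) = Add(84, Mul(-112, 26)) = Add(84, -2912) = -2828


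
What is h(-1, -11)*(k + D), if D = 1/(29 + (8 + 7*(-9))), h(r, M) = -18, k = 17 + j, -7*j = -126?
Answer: -8181/13 ≈ -629.31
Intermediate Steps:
j = 18 (j = -⅐*(-126) = 18)
k = 35 (k = 17 + 18 = 35)
D = -1/26 (D = 1/(29 + (8 - 63)) = 1/(29 - 55) = 1/(-26) = -1/26 ≈ -0.038462)
h(-1, -11)*(k + D) = -18*(35 - 1/26) = -18*909/26 = -8181/13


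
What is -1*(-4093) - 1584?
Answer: 2509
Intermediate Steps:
-1*(-4093) - 1584 = 4093 - 1584 = 2509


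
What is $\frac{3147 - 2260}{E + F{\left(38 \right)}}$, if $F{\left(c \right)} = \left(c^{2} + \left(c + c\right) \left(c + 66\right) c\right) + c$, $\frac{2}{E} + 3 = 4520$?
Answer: $\frac{4006579}{1363384180} \approx 0.0029387$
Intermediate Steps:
$E = \frac{2}{4517}$ ($E = \frac{2}{-3 + 4520} = \frac{2}{4517} \approx 0.00044277$)
$F{\left(c \right)} = c + c^{2} + 2 c^{2} \left(66 + c\right)$ ($F{\left(c \right)} = \left(c^{2} + 2 c \left(66 + c\right) c\right) + c = \left(c^{2} + 2 c^{2} \left(66 + c\right)\right) + c = c + c^{2} + 2 c^{2} \left(66 + c\right)$)
$\frac{3147 - 2260}{E + F{\left(38 \right)}} = \frac{3147 - 2260}{\frac{2}{4517} + 38 \left(1 + 2 \cdot 38^{2} + 133 \cdot 38\right)} = \frac{887}{\frac{2}{4517} + 38 \left(1 + 2 \cdot 1444 + 5054\right)} = \frac{887}{\frac{2}{4517} + 38 \left(1 + 2888 + 5054\right)} = \frac{887}{\frac{2}{4517} + 38 \cdot 7943} = \frac{887}{\frac{2}{4517} + 301834} = \frac{887}{\frac{1363384180}{4517}} = 887 \cdot \frac{4517}{1363384180} = \frac{4006579}{1363384180}$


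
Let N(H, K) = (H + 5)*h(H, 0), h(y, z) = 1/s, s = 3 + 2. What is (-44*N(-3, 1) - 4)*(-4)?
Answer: 432/5 ≈ 86.400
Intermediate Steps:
s = 5
h(y, z) = 1/5
N(H, K) = 1 + H/5 (N(H, K) = (H + 5)*(1/5) = (5 + H)*(1/5) = 1 + H/5)
(-44*N(-3, 1) - 4)*(-4) = (-44*(1 + (1/5)*(-3)) - 4)*(-4) = (-44*(1 - 3/5) - 4)*(-4) = (-44*2/5 - 4)*(-4) = (-88/5 - 4)*(-4) = -108/5*(-4) = 432/5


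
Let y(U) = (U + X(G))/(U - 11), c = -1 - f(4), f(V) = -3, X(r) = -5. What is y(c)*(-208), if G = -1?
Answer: -208/3 ≈ -69.333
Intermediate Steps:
c = 2 (c = -1 - 1*(-3) = -1 + 3 = 2)
y(U) = (-5 + U)/(-11 + U) (y(U) = (U - 5)/(U - 11) = (-5 + U)/(-11 + U))
y(c)*(-208) = ((-5 + 2)/(-11 + 2))*(-208) = (-3/(-9))*(-208) = -⅑*(-3)*(-208) = (⅓)*(-208) = -208/3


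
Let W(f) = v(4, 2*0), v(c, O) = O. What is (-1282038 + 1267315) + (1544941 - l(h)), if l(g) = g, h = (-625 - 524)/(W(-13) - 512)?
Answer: 783470467/512 ≈ 1.5302e+6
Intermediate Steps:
W(f) = 0 (W(f) = 2*0 = 0)
h = 1149/512 (h = (-625 - 524)/(0 - 512) = -1149/(-512) = -1149*(-1/512) = 1149/512 ≈ 2.2441)
(-1282038 + 1267315) + (1544941 - l(h)) = (-1282038 + 1267315) + (1544941 - 1*1149/512) = -14723 + (1544941 - 1149/512) = -14723 + 791008643/512 = 783470467/512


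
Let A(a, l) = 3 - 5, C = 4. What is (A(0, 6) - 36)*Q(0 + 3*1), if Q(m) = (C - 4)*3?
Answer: 0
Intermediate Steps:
A(a, l) = -2
Q(m) = 0 (Q(m) = (4 - 4)*3 = 0*3 = 0)
(A(0, 6) - 36)*Q(0 + 3*1) = (-2 - 36)*0 = -38*0 = 0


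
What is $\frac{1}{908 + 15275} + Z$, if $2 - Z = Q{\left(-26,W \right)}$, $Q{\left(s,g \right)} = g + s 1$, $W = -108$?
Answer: $\frac{2200889}{16183} \approx 136.0$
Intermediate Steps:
$Q{\left(s,g \right)} = g + s$
$Z = 136$ ($Z = 2 - \left(-108 - 26\right) = 2 - -134 = 2 + 134 = 136$)
$\frac{1}{908 + 15275} + Z = \frac{1}{908 + 15275} + 136 = \frac{1}{16183} + 136 = \frac{2200889}{16183}$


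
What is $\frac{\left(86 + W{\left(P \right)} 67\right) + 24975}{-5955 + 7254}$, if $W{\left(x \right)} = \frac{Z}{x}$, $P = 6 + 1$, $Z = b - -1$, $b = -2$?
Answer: $\frac{175360}{9093} \approx 19.285$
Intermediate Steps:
$Z = -1$ ($Z = -2 - -1 = -2 + 1 = -1$)
$P = 7$
$W{\left(x \right)} = - \frac{1}{x}$
$\frac{\left(86 + W{\left(P \right)} 67\right) + 24975}{-5955 + 7254} = \frac{\left(86 + - \frac{1}{7} \cdot 67\right) + 24975}{-5955 + 7254} = \frac{\left(86 + \left(-1\right) \frac{1}{7} \cdot 67\right) + 24975}{1299} = \left(\left(86 - \frac{67}{7}\right) + 24975\right) \frac{1}{1299} = \left(\frac{535}{7} + 24975\right) \frac{1}{1299} = \frac{175360}{7} \cdot \frac{1}{1299} = \frac{175360}{9093}$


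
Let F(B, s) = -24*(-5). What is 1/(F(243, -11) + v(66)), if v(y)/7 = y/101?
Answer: 101/12582 ≈ 0.0080273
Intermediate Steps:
F(B, s) = 120
v(y) = 7*y/101 (v(y) = 7*(y/101) = 7*y/101)
1/(F(243, -11) + v(66)) = 1/(120 + (7/101)*66) = 1/(120 + 462/101) = 1/(12582/101) = 101/12582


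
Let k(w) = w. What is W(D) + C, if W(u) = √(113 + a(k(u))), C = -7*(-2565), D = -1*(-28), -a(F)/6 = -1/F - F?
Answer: 17955 + √55118/14 ≈ 17972.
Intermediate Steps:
a(F) = 6*F + 6/F (a(F) = -6*(-1/F - F) = -6*(-F - 1/F) = 6*F + 6/F)
D = 28
C = 17955
W(u) = √(113 + 6*u + 6/u) (W(u) = √(113 + (6*u + 6/u)) = √(113 + 6*u + 6/u))
W(D) + C = √(113 + 6*28 + 6/28) + 17955 = √(113 + 168 + 6*(1/28)) + 17955 = √(113 + 168 + 3/14) + 17955 = √(3937/14) + 17955 = √55118/14 + 17955 = 17955 + √55118/14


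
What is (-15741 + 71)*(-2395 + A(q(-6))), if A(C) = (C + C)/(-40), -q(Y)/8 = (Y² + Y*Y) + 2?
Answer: 37065818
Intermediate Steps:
q(Y) = -16 - 16*Y² (q(Y) = -8*((Y² + Y*Y) + 2) = -8*((Y² + Y²) + 2) = -8*(2*Y² + 2) = -8*(2 + 2*Y²) = -16 - 16*Y²)
A(C) = -C/20 (A(C) = (2*C)*(-1/40) = -C/20)
(-15741 + 71)*(-2395 + A(q(-6))) = (-15741 + 71)*(-2395 - (-16 - 16*(-6)²)/20) = -15670*(-2395 - (-16 - 16*36)/20) = -15670*(-2395 - (-16 - 576)/20) = -15670*(-2395 - 1/20*(-592)) = -15670*(-2395 + 148/5) = -15670*(-11827/5) = 37065818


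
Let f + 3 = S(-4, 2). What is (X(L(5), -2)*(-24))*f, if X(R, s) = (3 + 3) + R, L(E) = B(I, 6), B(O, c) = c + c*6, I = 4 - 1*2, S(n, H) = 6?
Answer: -3456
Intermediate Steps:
I = 2 (I = 4 - 2 = 2)
B(O, c) = 7*c (B(O, c) = c + 6*c = 7*c)
L(E) = 42 (L(E) = 7*6 = 42)
X(R, s) = 6 + R
f = 3 (f = -3 + 6 = 3)
(X(L(5), -2)*(-24))*f = ((6 + 42)*(-24))*3 = (48*(-24))*3 = -1152*3 = -3456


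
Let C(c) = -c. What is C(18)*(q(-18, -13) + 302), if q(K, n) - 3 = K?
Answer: -5166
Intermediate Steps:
q(K, n) = 3 + K
C(18)*(q(-18, -13) + 302) = (-1*18)*((3 - 18) + 302) = -18*(-15 + 302) = -18*287 = -5166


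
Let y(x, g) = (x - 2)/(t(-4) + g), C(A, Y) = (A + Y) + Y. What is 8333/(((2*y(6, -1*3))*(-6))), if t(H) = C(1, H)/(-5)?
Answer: 8333/30 ≈ 277.77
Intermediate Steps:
C(A, Y) = A + 2*Y
t(H) = -⅕ - 2*H/5 (t(H) = (1 + 2*H)/(-5) = (1 + 2*H)*(-⅕) = -⅕ - 2*H/5)
y(x, g) = (-2 + x)/(7/5 + g) (y(x, g) = (x - 2)/((-⅕ - ⅖*(-4)) + g) = (-2 + x)/((-⅕ + 8/5) + g) = (-2 + x)/(7/5 + g))
8333/(((2*y(6, -1*3))*(-6))) = 8333/(((2*(5*(-2 + 6)/(7 + 5*(-1*3))))*(-6))) = 8333/(((2*(5*4/(7 + 5*(-3))))*(-6))) = 8333/(((2*(5*4/(7 - 15)))*(-6))) = 8333/(((2*(5*4/(-8)))*(-6))) = 8333/(((2*(5*(-⅛)*4))*(-6))) = 8333/(((2*(-5/2))*(-6))) = 8333/((-5*(-6))) = 8333/30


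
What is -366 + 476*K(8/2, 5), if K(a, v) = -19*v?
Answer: -45586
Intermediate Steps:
-366 + 476*K(8/2, 5) = -366 + 476*(-19*5) = -366 + 476*(-95) = -366 - 45220 = -45586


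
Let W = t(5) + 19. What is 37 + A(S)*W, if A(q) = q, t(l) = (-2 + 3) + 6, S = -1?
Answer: 11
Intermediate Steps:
t(l) = 7 (t(l) = 1 + 6 = 7)
W = 26 (W = 7 + 19 = 26)
37 + A(S)*W = 37 - 1*26 = 37 - 26 = 11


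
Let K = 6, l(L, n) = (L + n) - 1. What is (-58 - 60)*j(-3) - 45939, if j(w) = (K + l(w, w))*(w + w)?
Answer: -46647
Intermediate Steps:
l(L, n) = -1 + L + n
j(w) = 2*w*(5 + 2*w) (j(w) = (6 + (-1 + w + w))*(w + w) = (6 + (-1 + 2*w))*(2*w) = (5 + 2*w)*(2*w) = 2*w*(5 + 2*w))
(-58 - 60)*j(-3) - 45939 = (-58 - 60)*(2*(-3)*(5 + 2*(-3))) - 45939 = -236*(-3)*(5 - 6) - 45939 = -236*(-3)*(-1) - 45939 = -118*6 - 45939 = -708 - 45939 = -46647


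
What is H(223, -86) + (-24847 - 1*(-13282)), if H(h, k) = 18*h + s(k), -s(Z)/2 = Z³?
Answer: 1264561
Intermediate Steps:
s(Z) = -2*Z³
H(h, k) = -2*k³ + 18*h (H(h, k) = 18*h - 2*k³ = -2*k³ + 18*h)
H(223, -86) + (-24847 - 1*(-13282)) = (-2*(-86)³ + 18*223) + (-24847 - 1*(-13282)) = (-2*(-636056) + 4014) + (-24847 + 13282) = (1272112 + 4014) - 11565 = 1276126 - 11565 = 1264561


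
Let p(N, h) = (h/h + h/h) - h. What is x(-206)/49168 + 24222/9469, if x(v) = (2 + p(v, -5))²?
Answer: 1191714285/465571792 ≈ 2.5597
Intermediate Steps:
p(N, h) = 2 - h (p(N, h) = (1 + 1) - h = 2 - h)
x(v) = 81 (x(v) = (2 + (2 - 1*(-5)))² = (2 + (2 + 5))² = (2 + 7)² = 9² = 81)
x(-206)/49168 + 24222/9469 = 81/49168 + 24222/9469 = 1191714285/465571792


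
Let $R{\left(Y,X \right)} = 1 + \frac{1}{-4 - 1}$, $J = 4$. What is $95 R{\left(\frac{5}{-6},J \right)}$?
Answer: $76$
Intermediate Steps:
$R{\left(Y,X \right)} = \frac{4}{5}$ ($R{\left(Y,X \right)} = 1 + \frac{1}{-5} = 1 - \frac{1}{5} = \frac{4}{5}$)
$95 R{\left(\frac{5}{-6},J \right)} = 95 \cdot \frac{4}{5} = 76$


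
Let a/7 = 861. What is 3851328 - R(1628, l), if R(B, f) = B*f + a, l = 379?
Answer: 3228289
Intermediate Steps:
a = 6027 (a = 7*861 = 6027)
R(B, f) = 6027 + B*f (R(B, f) = B*f + 6027 = 6027 + B*f)
3851328 - R(1628, l) = 3851328 - (6027 + 1628*379) = 3851328 - (6027 + 617012) = 3851328 - 1*623039 = 3851328 - 623039 = 3228289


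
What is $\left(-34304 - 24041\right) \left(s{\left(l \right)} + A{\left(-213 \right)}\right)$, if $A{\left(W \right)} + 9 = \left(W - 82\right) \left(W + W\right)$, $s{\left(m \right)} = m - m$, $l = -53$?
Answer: $-7331691045$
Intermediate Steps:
$s{\left(m \right)} = 0$
$A{\left(W \right)} = -9 + 2 W \left(-82 + W\right)$ ($A{\left(W \right)} = -9 + \left(W - 82\right) \left(W + W\right) = -9 + \left(-82 + W\right) 2 W = -9 + 2 W \left(-82 + W\right)$)
$\left(-34304 - 24041\right) \left(s{\left(l \right)} + A{\left(-213 \right)}\right) = \left(-34304 - 24041\right) \left(0 - \left(-34923 - 90738\right)\right) = - 58345 \left(0 + \left(-9 + 34932 + 2 \cdot 45369\right)\right) = - 58345 \left(0 + \left(-9 + 34932 + 90738\right)\right) = - 58345 \left(0 + 125661\right) = \left(-58345\right) 125661 = -7331691045$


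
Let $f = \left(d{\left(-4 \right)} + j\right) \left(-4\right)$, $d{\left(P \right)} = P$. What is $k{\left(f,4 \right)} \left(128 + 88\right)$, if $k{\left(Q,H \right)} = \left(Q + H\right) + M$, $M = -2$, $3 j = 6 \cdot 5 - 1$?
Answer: $-4464$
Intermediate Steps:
$j = \frac{29}{3}$ ($j = \frac{6 \cdot 5 - 1}{3} = \frac{30 - 1}{3} = \frac{1}{3} \cdot 29 = \frac{29}{3} \approx 9.6667$)
$f = - \frac{68}{3}$ ($f = \left(-4 + \frac{29}{3}\right) \left(-4\right) = \frac{17}{3} \left(-4\right) = - \frac{68}{3} \approx -22.667$)
$k{\left(Q,H \right)} = -2 + H + Q$ ($k{\left(Q,H \right)} = \left(Q + H\right) - 2 = \left(H + Q\right) - 2 = -2 + H + Q$)
$k{\left(f,4 \right)} \left(128 + 88\right) = \left(-2 + 4 - \frac{68}{3}\right) \left(128 + 88\right) = \left(- \frac{62}{3}\right) 216 = -4464$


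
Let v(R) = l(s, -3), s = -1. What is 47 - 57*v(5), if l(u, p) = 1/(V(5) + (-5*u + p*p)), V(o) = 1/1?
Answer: 216/5 ≈ 43.200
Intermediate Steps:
V(o) = 1
l(u, p) = 1/(1 + p² - 5*u) (l(u, p) = 1/(1 + (-5*u + p*p)) = 1/(1 + (-5*u + p²)) = 1/(1 + (p² - 5*u)) = 1/(1 + p² - 5*u))
v(R) = 1/15 (v(R) = 1/(1 + (-3)² - 5*(-1)) = 1/(1 + 9 + 5) = 1/15)
47 - 57*v(5) = 47 - 57*1/15 = 47 - 19/5 = 216/5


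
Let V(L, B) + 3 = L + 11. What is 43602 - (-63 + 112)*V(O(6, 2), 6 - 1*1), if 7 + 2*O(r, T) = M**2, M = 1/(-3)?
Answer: 390409/9 ≈ 43379.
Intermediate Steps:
M = -1/3 ≈ -0.33333
O(r, T) = -31/9 (O(r, T) = -7/2 + (-1/3)**2/2 = -7/2 + (1/2)*(1/9) = -7/2 + 1/18 = -31/9)
V(L, B) = 8 + L (V(L, B) = -3 + (L + 11) = -3 + (11 + L) = 8 + L)
43602 - (-63 + 112)*V(O(6, 2), 6 - 1*1) = 43602 - (-63 + 112)*(8 - 31/9) = 43602 - 49*41/9 = 43602 - 1*2009/9 = 43602 - 2009/9 = 390409/9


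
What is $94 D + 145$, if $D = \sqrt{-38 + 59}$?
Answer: $145 + 94 \sqrt{21} \approx 575.76$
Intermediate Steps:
$D = \sqrt{21} \approx 4.5826$
$94 D + 145 = 94 \sqrt{21} + 145 = 145 + 94 \sqrt{21}$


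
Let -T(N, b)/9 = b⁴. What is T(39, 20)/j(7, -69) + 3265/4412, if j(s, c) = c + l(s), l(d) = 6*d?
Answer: 705929795/13236 ≈ 53334.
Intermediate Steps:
T(N, b) = -9*b⁴
j(s, c) = c + 6*s
T(39, 20)/j(7, -69) + 3265/4412 = (-9*20⁴)/(-69 + 6*7) + 3265/4412 = (-9*160000)/(-69 + 42) + 3265*(1/4412) = -1440000/(-27) + 3265/4412 = -1440000*(-1/27) + 3265/4412 = 160000/3 + 3265/4412 = 705929795/13236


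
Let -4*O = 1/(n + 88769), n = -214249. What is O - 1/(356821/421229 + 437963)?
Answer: -6735046583/23148936043707040 ≈ -2.9094e-7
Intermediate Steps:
O = 1/501920 (O = -1/(4*(-214249 + 88769)) = -¼/(-125480) = -¼*(-1/125480) = 1/501920 ≈ 1.9924e-6)
O - 1/(356821/421229 + 437963) = 1/501920 - 1/(356821/421229 + 437963) = 1/501920 - 1/184483073348/421229 = 1/501920 - 1*421229/184483073348 = 1/501920 - 421229/184483073348 = -6735046583/23148936043707040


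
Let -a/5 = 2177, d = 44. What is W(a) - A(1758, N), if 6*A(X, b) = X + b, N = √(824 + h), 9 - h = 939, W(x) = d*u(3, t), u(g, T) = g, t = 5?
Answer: -161 - I*√106/6 ≈ -161.0 - 1.7159*I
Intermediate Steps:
a = -10885 (a = -5*2177 = -10885)
W(x) = 132 (W(x) = 44*3 = 132)
h = -930 (h = 9 - 1*939 = 9 - 939 = -930)
N = I*√106 (N = √(824 - 930) = √(-106) = I*√106 ≈ 10.296*I)
A(X, b) = X/6 + b/6 (A(X, b) = (X + b)/6 = X/6 + b/6)
W(a) - A(1758, N) = 132 - ((⅙)*1758 + (I*√106)/6) = 132 - (293 + I*√106/6) = 132 + (-293 - I*√106/6) = -161 - I*√106/6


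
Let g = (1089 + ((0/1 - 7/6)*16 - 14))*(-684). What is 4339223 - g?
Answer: 5061755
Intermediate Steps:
g = -722532 (g = (1089 + ((0*1 - 7*⅙)*16 - 14))*(-684) = (1089 + ((0 - 7/6)*16 - 14))*(-684) = (1089 + (-7/6*16 - 14))*(-684) = (1089 + (-56/3 - 14))*(-684) = (1089 - 98/3)*(-684) = (3169/3)*(-684) = -722532)
4339223 - g = 4339223 - 1*(-722532) = 4339223 + 722532 = 5061755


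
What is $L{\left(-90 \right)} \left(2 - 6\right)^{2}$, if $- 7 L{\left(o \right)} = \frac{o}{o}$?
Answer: $- \frac{16}{7} \approx -2.2857$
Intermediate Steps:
$L{\left(o \right)} = - \frac{1}{7}$ ($L{\left(o \right)} = - \frac{o \frac{1}{o}}{7} = \left(- \frac{1}{7}\right) 1 = - \frac{1}{7}$)
$L{\left(-90 \right)} \left(2 - 6\right)^{2} = - \frac{\left(2 - 6\right)^{2}}{7} = - \frac{\left(-4\right)^{2}}{7} = \left(- \frac{1}{7}\right) 16 = - \frac{16}{7}$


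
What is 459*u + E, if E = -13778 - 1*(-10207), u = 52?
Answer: 20297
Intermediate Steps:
E = -3571 (E = -13778 + 10207 = -3571)
459*u + E = 459*52 - 3571 = 23868 - 3571 = 20297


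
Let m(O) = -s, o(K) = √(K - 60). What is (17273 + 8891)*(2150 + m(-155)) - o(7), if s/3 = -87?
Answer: 63081404 - I*√53 ≈ 6.3081e+7 - 7.2801*I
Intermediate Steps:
s = -261 (s = 3*(-87) = -261)
o(K) = √(-60 + K)
m(O) = 261 (m(O) = -1*(-261) = 261)
(17273 + 8891)*(2150 + m(-155)) - o(7) = (17273 + 8891)*(2150 + 261) - √(-60 + 7) = 26164*2411 - √(-53) = 63081404 - I*√53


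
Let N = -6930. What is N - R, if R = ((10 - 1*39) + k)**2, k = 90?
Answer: -10651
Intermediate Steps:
R = 3721 (R = ((10 - 1*39) + 90)**2 = ((10 - 39) + 90)**2 = (-29 + 90)**2 = 61**2 = 3721)
N - R = -6930 - 1*3721 = -6930 - 3721 = -10651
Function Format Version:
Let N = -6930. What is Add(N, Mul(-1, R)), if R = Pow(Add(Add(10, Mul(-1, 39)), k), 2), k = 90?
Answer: -10651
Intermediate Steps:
R = 3721 (R = Pow(Add(Add(10, Mul(-1, 39)), 90), 2) = Pow(Add(Add(10, -39), 90), 2) = Pow(Add(-29, 90), 2) = Pow(61, 2) = 3721)
Add(N, Mul(-1, R)) = Add(-6930, Mul(-1, 3721)) = Add(-6930, -3721) = -10651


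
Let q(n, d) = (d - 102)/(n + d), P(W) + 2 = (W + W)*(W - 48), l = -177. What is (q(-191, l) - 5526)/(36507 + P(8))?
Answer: -225921/1466480 ≈ -0.15406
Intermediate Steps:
P(W) = -2 + 2*W*(-48 + W) (P(W) = -2 + (W + W)*(W - 48) = -2 + (2*W)*(-48 + W) = -2 + 2*W*(-48 + W))
q(n, d) = (-102 + d)/(d + n)
(q(-191, l) - 5526)/(36507 + P(8)) = ((-102 - 177)/(-177 - 191) - 5526)/(36507 + (-2 - 96*8 + 2*8²)) = (-279/(-368) - 5526)/(36507 + (-2 - 768 + 2*64)) = (-1/368*(-279) - 5526)/(36507 + (-2 - 768 + 128)) = (279/368 - 5526)/(36507 - 642) = -2033289/368/35865 = -2033289/368*1/35865 = -225921/1466480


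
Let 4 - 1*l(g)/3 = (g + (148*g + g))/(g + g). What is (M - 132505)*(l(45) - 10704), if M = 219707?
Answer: -951984234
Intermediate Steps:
l(g) = -213 (l(g) = 12 - 3*(g + (148*g + g))/(g + g) = 12 - 3*(g + 149*g)/(2*g) = 12 - 3*150*g*1/(2*g) = 12 - 3*75 = 12 - 225 = -213)
(M - 132505)*(l(45) - 10704) = (219707 - 132505)*(-213 - 10704) = 87202*(-10917) = -951984234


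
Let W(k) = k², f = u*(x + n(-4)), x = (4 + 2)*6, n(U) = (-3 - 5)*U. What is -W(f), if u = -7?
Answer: -226576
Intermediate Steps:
n(U) = -8*U
x = 36 (x = 6*6 = 36)
f = -476 (f = -7*(36 - 8*(-4)) = -7*(36 + 32) = -7*68 = -476)
-W(f) = -1*(-476)² = -1*226576 = -226576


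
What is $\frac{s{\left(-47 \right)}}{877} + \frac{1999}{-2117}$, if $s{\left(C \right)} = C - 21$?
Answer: $- \frac{1897079}{1856609} \approx -1.0218$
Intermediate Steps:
$s{\left(C \right)} = -21 + C$
$\frac{s{\left(-47 \right)}}{877} + \frac{1999}{-2117} = \frac{-21 - 47}{877} + \frac{1999}{-2117} = \left(-68\right) \frac{1}{877} + 1999 \left(- \frac{1}{2117}\right) = - \frac{68}{877} - \frac{1999}{2117} = - \frac{1897079}{1856609}$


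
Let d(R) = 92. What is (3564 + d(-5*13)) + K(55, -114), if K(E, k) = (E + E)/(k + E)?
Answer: 215594/59 ≈ 3654.1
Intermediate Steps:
K(E, k) = 2*E/(E + k) (K(E, k) = (2*E)/(E + k) = 2*E/(E + k))
(3564 + d(-5*13)) + K(55, -114) = (3564 + 92) + 2*55/(55 - 114) = 3656 + 2*55/(-59) = 3656 + 2*55*(-1/59) = 3656 - 110/59 = 215594/59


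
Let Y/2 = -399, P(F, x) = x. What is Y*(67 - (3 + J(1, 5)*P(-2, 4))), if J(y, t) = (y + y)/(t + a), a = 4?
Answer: -151088/3 ≈ -50363.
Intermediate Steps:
J(y, t) = 2*y/(4 + t) (J(y, t) = (y + y)/(t + 4) = (2*y)/(4 + t) = 2*y/(4 + t))
Y = -798 (Y = 2*(-399) = -798)
Y*(67 - (3 + J(1, 5)*P(-2, 4))) = -798*(67 - (3 + (2*1/(4 + 5))*4)) = -798*(67 - (3 + (2*1/9)*4)) = -798*(67 - (3 + (2*1*(⅑))*4)) = -798*(67 - (3 + (2/9)*4)) = -798*(67 - (3 + 8/9)) = -798*(67 - 1*35/9) = -798*(67 - 35/9) = -798*568/9 = -151088/3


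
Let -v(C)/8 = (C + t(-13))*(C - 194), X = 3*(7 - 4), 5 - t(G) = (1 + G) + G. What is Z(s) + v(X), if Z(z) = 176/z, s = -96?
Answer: 346309/6 ≈ 57718.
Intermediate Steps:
t(G) = 4 - 2*G (t(G) = 5 - ((1 + G) + G) = 5 - (1 + 2*G) = 5 + (-1 - 2*G) = 4 - 2*G)
X = 9 (X = 3*3 = 9)
v(C) = -8*(-194 + C)*(30 + C) (v(C) = -8*(C + (4 - 2*(-13)))*(C - 194) = -8*(C + (4 + 26))*(-194 + C) = -8*(C + 30)*(-194 + C) = -8*(30 + C)*(-194 + C) = -8*(-194 + C)*(30 + C))
Z(s) + v(X) = 176/(-96) + (46560 - 8*9² + 1312*9) = 176*(-1/96) + (46560 - 8*81 + 11808) = -11/6 + (46560 - 648 + 11808) = -11/6 + 57720 = 346309/6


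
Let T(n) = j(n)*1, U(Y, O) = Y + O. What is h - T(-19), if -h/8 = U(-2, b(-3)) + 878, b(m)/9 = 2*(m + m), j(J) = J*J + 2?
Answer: -6507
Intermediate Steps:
j(J) = 2 + J**2 (j(J) = J**2 + 2 = 2 + J**2)
b(m) = 36*m (b(m) = 9*(2*(m + m)) = 9*(2*(2*m)) = 9*(4*m) = 36*m)
U(Y, O) = O + Y
T(n) = 2 + n**2 (T(n) = (2 + n**2)*1 = 2 + n**2)
h = -6144 (h = -8*((36*(-3) - 2) + 878) = -8*((-108 - 2) + 878) = -8*(-110 + 878) = -8*768 = -6144)
h - T(-19) = -6144 - (2 + (-19)**2) = -6144 - (2 + 361) = -6144 - 1*363 = -6144 - 363 = -6507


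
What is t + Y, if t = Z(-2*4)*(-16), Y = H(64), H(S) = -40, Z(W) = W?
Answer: 88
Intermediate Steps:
Y = -40
t = 128 (t = -2*4*(-16) = -8*(-16) = 128)
t + Y = 128 - 40 = 88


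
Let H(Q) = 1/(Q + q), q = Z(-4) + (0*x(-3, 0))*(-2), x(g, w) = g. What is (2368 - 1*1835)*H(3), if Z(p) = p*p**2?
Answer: -533/61 ≈ -8.7377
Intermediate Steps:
Z(p) = p**3
q = -64 (q = (-4)**3 + (0*(-3))*(-2) = -64 + 0*(-2) = -64 + 0 = -64)
H(Q) = 1/(-64 + Q) (H(Q) = 1/(Q - 64) = 1/(-64 + Q))
(2368 - 1*1835)*H(3) = (2368 - 1*1835)/(-64 + 3) = (2368 - 1835)/(-61) = 533*(-1/61) = -533/61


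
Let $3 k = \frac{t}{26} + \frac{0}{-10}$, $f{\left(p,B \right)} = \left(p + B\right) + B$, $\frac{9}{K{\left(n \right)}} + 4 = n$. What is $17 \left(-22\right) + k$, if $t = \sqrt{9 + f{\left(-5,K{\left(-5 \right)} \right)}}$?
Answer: $-374 + \frac{\sqrt{2}}{78} \approx -373.98$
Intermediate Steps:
$K{\left(n \right)} = \frac{9}{-4 + n}$
$f{\left(p,B \right)} = p + 2 B$ ($f{\left(p,B \right)} = \left(B + p\right) + B = p + 2 B$)
$t = \sqrt{2}$ ($t = \sqrt{9 - \left(5 - 2 \frac{9}{-4 - 5}\right)} = \sqrt{9 - \left(5 - 2 \frac{9}{-9}\right)} = \sqrt{9 - \left(5 - 2 \cdot 9 \left(- \frac{1}{9}\right)\right)} = \sqrt{9 + \left(-5 + 2 \left(-1\right)\right)} = \sqrt{9 - 7} = \sqrt{2} \approx 1.4142$)
$k = \frac{\sqrt{2}}{78}$ ($k = \frac{\frac{\sqrt{2}}{26} + \frac{0}{-10}}{3} = \frac{\sqrt{2} \cdot \frac{1}{26} + 0 \left(- \frac{1}{10}\right)}{3} = \frac{\frac{\sqrt{2}}{26} + 0}{3} = \frac{\frac{1}{26} \sqrt{2}}{3} = \frac{\sqrt{2}}{78} \approx 0.018131$)
$17 \left(-22\right) + k = 17 \left(-22\right) + \frac{\sqrt{2}}{78} = -374 + \frac{\sqrt{2}}{78}$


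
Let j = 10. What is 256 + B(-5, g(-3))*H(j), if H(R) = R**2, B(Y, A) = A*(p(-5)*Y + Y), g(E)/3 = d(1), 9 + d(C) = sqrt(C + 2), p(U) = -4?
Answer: -40244 + 4500*sqrt(3) ≈ -32450.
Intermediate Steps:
d(C) = -9 + sqrt(2 + C) (d(C) = -9 + sqrt(C + 2) = -9 + sqrt(2 + C))
g(E) = -27 + 3*sqrt(3) (g(E) = 3*(-9 + sqrt(2 + 1)) = 3*(-9 + sqrt(3)) = -27 + 3*sqrt(3))
B(Y, A) = -3*A*Y (B(Y, A) = A*(-4*Y + Y) = A*(-3*Y) = -3*A*Y)
256 + B(-5, g(-3))*H(j) = 256 - 3*(-27 + 3*sqrt(3))*(-5)*10**2 = 256 + (-405 + 45*sqrt(3))*100 = 256 + (-40500 + 4500*sqrt(3)) = -40244 + 4500*sqrt(3)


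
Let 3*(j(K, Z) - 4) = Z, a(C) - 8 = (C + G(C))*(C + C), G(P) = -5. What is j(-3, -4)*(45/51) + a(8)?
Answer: 992/17 ≈ 58.353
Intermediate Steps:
a(C) = 8 + 2*C*(-5 + C) (a(C) = 8 + (C - 5)*(C + C) = 8 + (-5 + C)*(2*C) = 8 + 2*C*(-5 + C))
j(K, Z) = 4 + Z/3
j(-3, -4)*(45/51) + a(8) = (4 + (⅓)*(-4))*(45/51) + (8 - 10*8 + 2*8²) = (4 - 4/3)*(45*(1/51)) + (8 - 80 + 2*64) = (8/3)*(15/17) + (8 - 80 + 128) = 40/17 + 56 = 992/17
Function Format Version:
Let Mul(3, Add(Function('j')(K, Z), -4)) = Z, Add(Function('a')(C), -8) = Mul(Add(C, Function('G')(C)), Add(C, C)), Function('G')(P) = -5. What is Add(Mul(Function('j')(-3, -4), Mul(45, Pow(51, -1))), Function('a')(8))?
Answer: Rational(992, 17) ≈ 58.353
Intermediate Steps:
Function('a')(C) = Add(8, Mul(2, C, Add(-5, C))) (Function('a')(C) = Add(8, Mul(Add(C, -5), Add(C, C))) = Add(8, Mul(Add(-5, C), Mul(2, C))) = Add(8, Mul(2, C, Add(-5, C))))
Function('j')(K, Z) = Add(4, Mul(Rational(1, 3), Z))
Add(Mul(Function('j')(-3, -4), Mul(45, Pow(51, -1))), Function('a')(8)) = Add(Mul(Add(4, Mul(Rational(1, 3), -4)), Mul(45, Pow(51, -1))), Add(8, Mul(-10, 8), Mul(2, Pow(8, 2)))) = Add(Mul(Add(4, Rational(-4, 3)), Mul(45, Rational(1, 51))), Add(8, -80, Mul(2, 64))) = Add(Mul(Rational(8, 3), Rational(15, 17)), Add(8, -80, 128)) = Add(Rational(40, 17), 56) = Rational(992, 17)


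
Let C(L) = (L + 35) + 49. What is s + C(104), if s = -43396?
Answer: -43208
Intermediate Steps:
C(L) = 84 + L (C(L) = (35 + L) + 49 = 84 + L)
s + C(104) = -43396 + (84 + 104) = -43396 + 188 = -43208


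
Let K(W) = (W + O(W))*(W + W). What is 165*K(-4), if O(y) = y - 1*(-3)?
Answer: 6600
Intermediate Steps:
O(y) = 3 + y (O(y) = y + 3 = 3 + y)
K(W) = 2*W*(3 + 2*W) (K(W) = (W + (3 + W))*(W + W) = (3 + 2*W)*(2*W) = 2*W*(3 + 2*W))
165*K(-4) = 165*(2*(-4)*(3 + 2*(-4))) = 165*(2*(-4)*(3 - 8)) = 165*(2*(-4)*(-5)) = 165*40 = 6600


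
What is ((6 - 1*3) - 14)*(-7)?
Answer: 77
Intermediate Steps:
((6 - 1*3) - 14)*(-7) = ((6 - 3) - 14)*(-7) = (3 - 14)*(-7) = -11*(-7) = 77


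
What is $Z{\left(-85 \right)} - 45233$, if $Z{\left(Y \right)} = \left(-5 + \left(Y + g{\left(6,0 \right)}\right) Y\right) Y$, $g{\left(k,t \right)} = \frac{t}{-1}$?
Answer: $-658933$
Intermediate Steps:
$g{\left(k,t \right)} = - t$ ($g{\left(k,t \right)} = t \left(-1\right) = - t$)
$Z{\left(Y \right)} = Y \left(-5 + Y^{2}\right)$ ($Z{\left(Y \right)} = \left(-5 + \left(Y - 0\right) Y\right) Y = \left(-5 + \left(Y + 0\right) Y\right) Y = \left(-5 + Y Y\right) Y = \left(-5 + Y^{2}\right) Y = Y \left(-5 + Y^{2}\right)$)
$Z{\left(-85 \right)} - 45233 = - 85 \left(-5 + \left(-85\right)^{2}\right) - 45233 = - 85 \left(-5 + 7225\right) - 45233 = \left(-85\right) 7220 - 45233 = -613700 - 45233 = -658933$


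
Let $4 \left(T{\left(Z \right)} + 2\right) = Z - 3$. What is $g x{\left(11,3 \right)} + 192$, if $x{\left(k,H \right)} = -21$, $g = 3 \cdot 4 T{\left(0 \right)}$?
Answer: $885$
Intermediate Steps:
$T{\left(Z \right)} = - \frac{11}{4} + \frac{Z}{4}$ ($T{\left(Z \right)} = -2 + \frac{Z - 3}{4} = -2 + \frac{-3 + Z}{4} = -2 + \left(- \frac{3}{4} + \frac{Z}{4}\right) = - \frac{11}{4} + \frac{Z}{4}$)
$g = -33$ ($g = 3 \cdot 4 \left(- \frac{11}{4} + \frac{1}{4} \cdot 0\right) = 12 \left(- \frac{11}{4} + 0\right) = 12 \left(- \frac{11}{4}\right) = -33$)
$g x{\left(11,3 \right)} + 192 = \left(-33\right) \left(-21\right) + 192 = 693 + 192 = 885$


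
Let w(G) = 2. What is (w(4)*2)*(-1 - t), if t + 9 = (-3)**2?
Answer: -4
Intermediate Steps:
t = 0 (t = -9 + (-3)**2 = -9 + 9 = 0)
(w(4)*2)*(-1 - t) = (2*2)*(-1 - 1*0) = 4*(-1 + 0) = 4*(-1) = -4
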